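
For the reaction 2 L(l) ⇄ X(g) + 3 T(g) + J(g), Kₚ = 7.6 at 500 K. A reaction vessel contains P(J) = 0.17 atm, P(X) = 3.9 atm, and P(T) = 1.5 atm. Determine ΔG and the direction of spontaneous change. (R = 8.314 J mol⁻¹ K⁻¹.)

ΔG = -5.08 kJ/mol; the forward reaction is spontaneous

(L is a pure liquid — omitted from Qₚ.)
Qₚ = P(X)·P(T)³·P(J) = (3.9)·(1.5)³·(0.17) = 2.24
ΔG = RT ln(Qₚ/Kₚ) = (8.314 J mol⁻¹ K⁻¹)(500 K) × ln(2.24/7.6)
   = (4.157 kJ/mol)(-1.222) = -5.08 kJ/mol
ΔG < 0, so the forward reaction is spontaneous (proceeds forward).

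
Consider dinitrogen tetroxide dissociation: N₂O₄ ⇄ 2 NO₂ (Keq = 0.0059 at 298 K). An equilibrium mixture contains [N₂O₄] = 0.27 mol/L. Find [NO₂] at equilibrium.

At equilibrium, Keq = [NO₂]² / [N₂O₄] = 0.0059.
([NO₂])² / (0.27) = 0.0059
[NO₂]² = 0.00159 ⇒ [NO₂] = 0.040 mol/L

[NO₂] = 0.040 mol/L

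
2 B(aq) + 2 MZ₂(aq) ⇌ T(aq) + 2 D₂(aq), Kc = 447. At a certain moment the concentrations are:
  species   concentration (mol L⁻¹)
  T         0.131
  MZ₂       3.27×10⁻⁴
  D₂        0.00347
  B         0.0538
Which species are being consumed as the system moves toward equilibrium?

Qc = [T]·[D₂]² / ([B]²·[MZ₂]²) = (0.131)·(0.00347)² / ((0.0538)²·(3.27×10⁻⁴)²) = 5100
Qc = 5100 > Kc = 447: net reverse reaction.

T, D₂ (products)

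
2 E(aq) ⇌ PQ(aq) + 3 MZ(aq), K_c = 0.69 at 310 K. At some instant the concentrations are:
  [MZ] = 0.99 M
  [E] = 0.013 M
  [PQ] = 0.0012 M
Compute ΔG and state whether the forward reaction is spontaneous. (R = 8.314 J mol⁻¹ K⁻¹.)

ΔG = 5.93 kJ/mol; the forward reaction is non-spontaneous

Q_c = [PQ]·[MZ]³ / [E]² = (0.0012)·(0.99)³ / (0.013)² = 6.89
ΔG = RT ln(Q_c/K_c) = (8.314 J mol⁻¹ K⁻¹)(310 K) × ln(6.89/0.69)
   = (2.577 kJ/mol)(2.301) = 5.93 kJ/mol
ΔG > 0, so the forward reaction is non-spontaneous (proceeds in reverse).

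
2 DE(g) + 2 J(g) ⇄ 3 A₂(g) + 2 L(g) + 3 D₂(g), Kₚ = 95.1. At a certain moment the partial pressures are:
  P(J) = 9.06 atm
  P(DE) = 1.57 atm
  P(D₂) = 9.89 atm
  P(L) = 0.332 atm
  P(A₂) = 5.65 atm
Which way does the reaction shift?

no net change (already at equilibrium)

Qₚ = P(A₂)³·P(L)²·P(D₂)³ / (P(DE)²·P(J)²) = (5.65)³·(0.332)²·(9.89)³ / ((1.57)²·(9.06)²) = 95.1
Qₚ = 95.1 = Kₚ, so the system is already at equilibrium.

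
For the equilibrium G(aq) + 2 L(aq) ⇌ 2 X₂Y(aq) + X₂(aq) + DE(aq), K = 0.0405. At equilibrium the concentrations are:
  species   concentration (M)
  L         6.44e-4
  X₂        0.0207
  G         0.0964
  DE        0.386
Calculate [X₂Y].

At equilibrium, K = [X₂Y]²·[X₂]·[DE] / ([G]·[L]²) = 0.0405.
([X₂Y])²·(0.0207)·(0.386) / ((0.0964)·(6.44e-4)²) = 0.0405
[X₂Y]² = 2.03e-7 ⇒ [X₂Y] = 4.50e-4 M

[X₂Y] = 4.50e-4 M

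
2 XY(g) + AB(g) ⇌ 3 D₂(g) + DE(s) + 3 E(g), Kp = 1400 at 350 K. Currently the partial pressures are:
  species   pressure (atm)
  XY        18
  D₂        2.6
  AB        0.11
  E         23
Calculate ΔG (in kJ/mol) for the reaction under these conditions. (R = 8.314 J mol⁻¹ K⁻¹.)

(DE is a pure solid — omitted from Qp.)
Qp = P(D₂)³·P(E)³ / (P(XY)²·P(AB)) = (2.6)³·(23)³ / ((18)²·(0.11)) = 6000
ΔG = RT ln(Qp/Kp) = (8.314 J mol⁻¹ K⁻¹)(350 K) × ln(6000/1400)
   = (2.910 kJ/mol)(1.455) = 4.23 kJ/mol
ΔG > 0, so the forward reaction is non-spontaneous (proceeds in reverse).

ΔG = 4.23 kJ/mol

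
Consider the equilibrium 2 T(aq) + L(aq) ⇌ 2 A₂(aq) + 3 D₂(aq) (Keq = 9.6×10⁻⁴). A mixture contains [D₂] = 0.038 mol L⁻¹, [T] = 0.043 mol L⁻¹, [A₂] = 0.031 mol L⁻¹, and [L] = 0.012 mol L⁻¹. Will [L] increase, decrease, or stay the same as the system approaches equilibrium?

increase

Q = [A₂]²·[D₂]³ / ([T]²·[L]) = (0.031)²·(0.038)³ / ((0.043)²·(0.012)) = 0.0024
Q = 0.0024 > Keq = 9.6×10⁻⁴: net reverse reaction.
L is a reactant, so it increases.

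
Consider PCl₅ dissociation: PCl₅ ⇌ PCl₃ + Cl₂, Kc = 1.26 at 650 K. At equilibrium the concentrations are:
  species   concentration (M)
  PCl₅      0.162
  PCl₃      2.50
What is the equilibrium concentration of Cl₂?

[Cl₂] = 0.0816 M

At equilibrium, Kc = [PCl₃]·[Cl₂] / [PCl₅] = 1.26.
(2.50)·([Cl₂]) / (0.162) = 1.26
[Cl₂] = 0.0816 M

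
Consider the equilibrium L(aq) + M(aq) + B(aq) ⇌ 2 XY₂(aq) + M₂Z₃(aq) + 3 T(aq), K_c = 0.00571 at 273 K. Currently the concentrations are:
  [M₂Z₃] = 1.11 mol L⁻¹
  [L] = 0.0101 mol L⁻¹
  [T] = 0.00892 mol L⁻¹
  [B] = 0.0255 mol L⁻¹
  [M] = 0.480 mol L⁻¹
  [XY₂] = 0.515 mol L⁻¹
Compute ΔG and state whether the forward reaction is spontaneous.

Q_c = [XY₂]²·[M₂Z₃]·[T]³ / ([L]·[M]·[B]) = (0.515)²·(1.11)·(0.00892)³ / ((0.0101)·(0.480)·(0.0255)) = 0.00169
ΔG = RT ln(Q_c/K_c) = (8.314 J mol⁻¹ K⁻¹)(273 K) × ln(0.00169/0.00571)
   = (2.270 kJ/mol)(-1.217) = -2.76 kJ/mol
ΔG < 0, so the forward reaction is spontaneous (proceeds forward).

ΔG = -2.76 kJ/mol; the forward reaction is spontaneous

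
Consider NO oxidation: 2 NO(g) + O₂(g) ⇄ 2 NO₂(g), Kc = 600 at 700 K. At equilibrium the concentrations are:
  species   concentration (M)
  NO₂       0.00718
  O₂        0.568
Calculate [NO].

[NO] = 3.89e-4 M

At equilibrium, Kc = [NO₂]² / ([NO]²·[O₂]) = 600.
(0.00718)² / (([NO])²·(0.568)) = 600
[NO]² = 1.51e-7 ⇒ [NO] = 3.89e-4 M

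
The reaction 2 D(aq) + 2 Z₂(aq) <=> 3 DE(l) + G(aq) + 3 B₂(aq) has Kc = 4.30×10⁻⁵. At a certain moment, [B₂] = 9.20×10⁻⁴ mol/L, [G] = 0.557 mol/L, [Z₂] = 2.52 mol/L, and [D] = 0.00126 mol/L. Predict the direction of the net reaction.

(DE is a pure liquid — omitted from Qc.)
Qc = [G]·[B₂]³ / ([D]²·[Z₂]²) = (0.557)·(9.20×10⁻⁴)³ / ((0.00126)²·(2.52)²) = 4.30×10⁻⁵
Qc = 4.30×10⁻⁵ = Kc, so the system is already at equilibrium.

neither direction; the system is at equilibrium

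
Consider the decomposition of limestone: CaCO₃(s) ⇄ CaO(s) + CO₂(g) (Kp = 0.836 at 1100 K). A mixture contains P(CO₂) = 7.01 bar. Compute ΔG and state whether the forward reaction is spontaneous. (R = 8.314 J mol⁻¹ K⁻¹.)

ΔG = 19.4 kJ/mol; the forward reaction is non-spontaneous

(CaCO₃, CaO are pure solids — omitted from Qp.)
Qp = P(CO₂) = 7.01
ΔG = RT ln(Qp/Kp) = (8.314 J mol⁻¹ K⁻¹)(1100 K) × ln(7.01/0.836)
   = (9.145 kJ/mol)(2.126) = 19.4 kJ/mol
ΔG > 0, so the forward reaction is non-spontaneous (proceeds in reverse).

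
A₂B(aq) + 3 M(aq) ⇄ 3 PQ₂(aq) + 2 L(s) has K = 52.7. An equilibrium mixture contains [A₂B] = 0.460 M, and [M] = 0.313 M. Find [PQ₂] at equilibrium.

(L is a pure solid — omitted from K.)
At equilibrium, K = [PQ₂]³ / ([A₂B]·[M]³) = 52.7.
([PQ₂])³ / ((0.460)·(0.313)³) = 52.7
[PQ₂]³ = 0.743 ⇒ [PQ₂] = 0.906 M

[PQ₂] = 0.906 M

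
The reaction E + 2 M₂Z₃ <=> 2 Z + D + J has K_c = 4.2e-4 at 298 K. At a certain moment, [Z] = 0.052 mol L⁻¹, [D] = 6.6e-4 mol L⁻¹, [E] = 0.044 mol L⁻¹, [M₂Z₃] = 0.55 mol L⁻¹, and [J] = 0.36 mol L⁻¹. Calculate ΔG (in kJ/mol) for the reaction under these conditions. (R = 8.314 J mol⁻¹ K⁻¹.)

Q_c = [Z]²·[D]·[J] / ([E]·[M₂Z₃]²) = (0.052)²·(6.6e-4)·(0.36) / ((0.044)·(0.55)²) = 4.83e-5
ΔG = RT ln(Q_c/K_c) = (8.314 J mol⁻¹ K⁻¹)(298 K) × ln(4.83e-5/4.2e-4)
   = (2.478 kJ/mol)(-2.163) = -5.36 kJ/mol
ΔG < 0, so the forward reaction is spontaneous (proceeds forward).

ΔG = -5.36 kJ/mol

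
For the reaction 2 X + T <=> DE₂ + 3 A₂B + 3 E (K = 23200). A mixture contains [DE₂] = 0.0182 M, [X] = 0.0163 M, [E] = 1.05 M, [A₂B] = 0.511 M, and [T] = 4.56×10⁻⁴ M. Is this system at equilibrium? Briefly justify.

Q = [DE₂]·[A₂B]³·[E]³ / ([X]²·[T]) = (0.0182)·(0.511)³·(1.05)³ / ((0.0163)²·(4.56×10⁻⁴)) = 23200
Q = 23200 = K; the system is at equilibrium.

yes, at equilibrium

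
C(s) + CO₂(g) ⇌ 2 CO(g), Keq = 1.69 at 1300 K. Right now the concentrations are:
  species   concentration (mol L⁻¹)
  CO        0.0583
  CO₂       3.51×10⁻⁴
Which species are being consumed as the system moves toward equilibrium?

(C is a pure solid — omitted from Q.)
Q = [CO]² / [CO₂] = (0.0583)² / (3.51×10⁻⁴) = 9.68
Q = 9.68 > Keq = 1.69: net reverse reaction.

CO (products)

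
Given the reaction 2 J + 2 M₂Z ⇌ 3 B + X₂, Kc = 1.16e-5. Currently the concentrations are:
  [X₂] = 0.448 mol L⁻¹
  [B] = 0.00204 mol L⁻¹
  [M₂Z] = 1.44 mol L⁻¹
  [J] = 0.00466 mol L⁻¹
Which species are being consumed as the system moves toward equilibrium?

B, X₂ (products)

Qc = [B]³·[X₂] / ([J]²·[M₂Z]²) = (0.00204)³·(0.448) / ((0.00466)²·(1.44)²) = 8.45e-5
Qc = 8.45e-5 > Kc = 1.16e-5: net reverse reaction.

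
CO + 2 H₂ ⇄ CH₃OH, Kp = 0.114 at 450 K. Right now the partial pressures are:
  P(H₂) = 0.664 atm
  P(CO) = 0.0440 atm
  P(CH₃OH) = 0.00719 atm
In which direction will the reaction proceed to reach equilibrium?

Qp = P(CH₃OH) / (P(CO)·P(H₂)²) = (0.00719) / ((0.0440)·(0.664)²) = 0.371
Qp = 0.371 > Kp = 0.114, so the reverse reaction proceeds.

in the reverse direction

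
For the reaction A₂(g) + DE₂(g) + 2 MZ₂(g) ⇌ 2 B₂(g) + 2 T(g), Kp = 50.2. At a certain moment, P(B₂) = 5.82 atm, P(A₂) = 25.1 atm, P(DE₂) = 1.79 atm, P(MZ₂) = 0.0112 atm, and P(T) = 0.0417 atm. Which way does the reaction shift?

to the right

Qp = P(B₂)²·P(T)² / (P(A₂)·P(DE₂)·P(MZ₂)²) = (5.82)²·(0.0417)² / ((25.1)·(1.79)·(0.0112)²) = 10.5
Qp = 10.5 < Kp = 50.2, so the forward reaction proceeds.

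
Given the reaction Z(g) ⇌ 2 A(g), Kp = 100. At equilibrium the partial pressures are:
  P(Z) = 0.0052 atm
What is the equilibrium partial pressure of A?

At equilibrium, Kp = P(A)² / P(Z) = 100.
(P(A))² / (0.0052) = 100
P(A)² = 0.520 ⇒ P(A) = 0.72 atm

P(A) = 0.72 atm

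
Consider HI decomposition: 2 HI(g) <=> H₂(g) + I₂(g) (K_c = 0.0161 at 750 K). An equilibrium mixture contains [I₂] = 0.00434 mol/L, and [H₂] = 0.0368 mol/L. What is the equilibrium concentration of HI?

At equilibrium, K_c = [H₂]·[I₂] / [HI]² = 0.0161.
(0.0368)·(0.00434) / ([HI])² = 0.0161
[HI]² = 0.00992 ⇒ [HI] = 0.0996 mol/L

[HI] = 0.0996 mol/L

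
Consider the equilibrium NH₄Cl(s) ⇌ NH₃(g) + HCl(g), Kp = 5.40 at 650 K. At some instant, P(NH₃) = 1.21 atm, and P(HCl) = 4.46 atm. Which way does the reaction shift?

no net change (already at equilibrium)

(NH₄Cl is a pure solid — omitted from Qp.)
Qp = P(NH₃)·P(HCl) = (1.21)·(4.46) = 5.40
Qp = 5.40 = Kp, so the system is already at equilibrium.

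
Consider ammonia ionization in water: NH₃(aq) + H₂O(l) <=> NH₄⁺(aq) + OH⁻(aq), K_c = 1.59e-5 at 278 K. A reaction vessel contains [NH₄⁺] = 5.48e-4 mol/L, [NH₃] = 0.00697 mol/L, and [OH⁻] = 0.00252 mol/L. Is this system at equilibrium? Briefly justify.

no; Q > K, reaction proceeds in reverse

(H₂O is a pure liquid — omitted from Q_c.)
Q_c = [NH₄⁺]·[OH⁻] / [NH₃] = (5.48e-4)·(0.00252) / (0.00697) = 1.98e-4
Q_c = 1.98e-4 > K_c = 1.59e-5: net reverse reaction.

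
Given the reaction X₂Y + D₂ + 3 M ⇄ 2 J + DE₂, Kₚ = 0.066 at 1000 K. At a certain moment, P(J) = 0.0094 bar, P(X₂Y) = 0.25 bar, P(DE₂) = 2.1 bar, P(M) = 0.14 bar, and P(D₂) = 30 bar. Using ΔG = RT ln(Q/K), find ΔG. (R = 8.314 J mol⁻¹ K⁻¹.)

ΔG = -16.5 kJ/mol

Qₚ = P(J)²·P(DE₂) / (P(X₂Y)·P(D₂)·P(M)³) = (0.0094)²·(2.1) / ((0.25)·(30)·(0.14)³) = 0.00902
ΔG = RT ln(Qₚ/Kₚ) = (8.314 J mol⁻¹ K⁻¹)(1000 K) × ln(0.00902/0.066)
   = (8.314 kJ/mol)(-1.990) = -16.5 kJ/mol
ΔG < 0, so the forward reaction is spontaneous (proceeds forward).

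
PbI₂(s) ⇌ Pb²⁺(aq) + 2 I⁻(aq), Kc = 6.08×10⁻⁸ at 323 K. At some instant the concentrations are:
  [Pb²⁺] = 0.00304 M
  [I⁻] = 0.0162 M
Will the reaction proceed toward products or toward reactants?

to the left

(PbI₂ is a pure solid — omitted from Qc.)
Qc = [Pb²⁺]·[I⁻]² = (0.00304)·(0.0162)² = 7.98×10⁻⁷
Qc = 7.98×10⁻⁷ > Kc = 6.08×10⁻⁸, so the reverse reaction proceeds.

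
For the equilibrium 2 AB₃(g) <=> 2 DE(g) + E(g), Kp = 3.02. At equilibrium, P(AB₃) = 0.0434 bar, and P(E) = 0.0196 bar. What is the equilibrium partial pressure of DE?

At equilibrium, Kp = P(DE)²·P(E) / P(AB₃)² = 3.02.
(P(DE))²·(0.0196) / (0.0434)² = 3.02
P(DE)² = 0.290 ⇒ P(DE) = 0.539 bar

P(DE) = 0.539 bar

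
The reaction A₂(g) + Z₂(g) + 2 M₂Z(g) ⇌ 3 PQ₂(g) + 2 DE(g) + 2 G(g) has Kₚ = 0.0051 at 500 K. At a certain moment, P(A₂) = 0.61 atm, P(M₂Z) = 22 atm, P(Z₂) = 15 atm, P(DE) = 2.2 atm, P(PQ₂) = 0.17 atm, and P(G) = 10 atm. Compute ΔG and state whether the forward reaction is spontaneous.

Qₚ = P(PQ₂)³·P(DE)²·P(G)² / (P(A₂)·P(Z₂)·P(M₂Z)²) = (0.17)³·(2.2)²·(10)² / ((0.61)·(15)·(22)²) = 5.37×10⁻⁴
ΔG = RT ln(Qₚ/Kₚ) = (8.314 J mol⁻¹ K⁻¹)(500 K) × ln(5.37×10⁻⁴/0.0051)
   = (4.157 kJ/mol)(-2.251) = -9.36 kJ/mol
ΔG < 0, so the forward reaction is spontaneous (proceeds forward).

ΔG = -9.36 kJ/mol; the forward reaction is spontaneous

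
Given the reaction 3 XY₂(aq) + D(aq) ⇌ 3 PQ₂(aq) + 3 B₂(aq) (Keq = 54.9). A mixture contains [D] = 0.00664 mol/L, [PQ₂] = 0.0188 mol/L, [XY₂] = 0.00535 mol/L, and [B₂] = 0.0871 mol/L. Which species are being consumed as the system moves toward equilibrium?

Q = [PQ₂]³·[B₂]³ / ([XY₂]³·[D]) = (0.0188)³·(0.0871)³ / ((0.00535)³·(0.00664)) = 4.32
Q = 4.32 < Keq = 54.9: net forward reaction.

XY₂, D (reactants)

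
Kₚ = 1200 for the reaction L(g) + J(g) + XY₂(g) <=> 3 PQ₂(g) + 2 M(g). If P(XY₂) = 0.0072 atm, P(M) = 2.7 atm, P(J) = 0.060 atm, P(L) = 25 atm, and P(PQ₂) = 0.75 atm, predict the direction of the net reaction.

Qₚ = P(PQ₂)³·P(M)² / (P(L)·P(J)·P(XY₂)) = (0.75)³·(2.7)² / ((25)·(0.060)·(0.0072)) = 280
Qₚ = 280 < Kₚ = 1200, so the forward reaction proceeds.

in the forward direction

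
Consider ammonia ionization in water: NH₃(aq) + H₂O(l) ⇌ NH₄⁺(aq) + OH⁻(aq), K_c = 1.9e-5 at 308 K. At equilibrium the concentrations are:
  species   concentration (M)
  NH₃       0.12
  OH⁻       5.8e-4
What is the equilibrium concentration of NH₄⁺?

[NH₄⁺] = 0.0039 M

(H₂O is a pure liquid — omitted from K_c.)
At equilibrium, K_c = [NH₄⁺]·[OH⁻] / [NH₃] = 1.9e-5.
([NH₄⁺])·(5.8e-4) / (0.12) = 1.9e-5
[NH₄⁺] = 0.00393 = 0.0039 M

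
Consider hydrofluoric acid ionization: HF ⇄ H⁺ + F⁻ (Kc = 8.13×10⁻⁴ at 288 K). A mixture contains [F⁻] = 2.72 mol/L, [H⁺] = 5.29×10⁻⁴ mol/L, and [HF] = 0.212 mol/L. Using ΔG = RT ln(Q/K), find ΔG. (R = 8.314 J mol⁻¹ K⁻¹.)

Qc = [H⁺]·[F⁻] / [HF] = (5.29×10⁻⁴)·(2.72) / (0.212) = 0.00679
ΔG = RT ln(Qc/Kc) = (8.314 J mol⁻¹ K⁻¹)(288 K) × ln(0.00679/8.13×10⁻⁴)
   = (2.394 kJ/mol)(2.122) = 5.08 kJ/mol
ΔG > 0, so the forward reaction is non-spontaneous (proceeds in reverse).

ΔG = 5.08 kJ/mol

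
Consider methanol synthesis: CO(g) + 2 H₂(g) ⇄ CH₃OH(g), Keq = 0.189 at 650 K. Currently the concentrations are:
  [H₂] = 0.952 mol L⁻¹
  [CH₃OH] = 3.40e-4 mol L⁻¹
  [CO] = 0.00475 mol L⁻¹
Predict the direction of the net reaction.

Q = [CH₃OH] / ([CO]·[H₂]²) = (3.40e-4) / ((0.00475)·(0.952)²) = 0.0790
Q = 0.0790 < Keq = 0.189, so the forward reaction proceeds.

in the forward direction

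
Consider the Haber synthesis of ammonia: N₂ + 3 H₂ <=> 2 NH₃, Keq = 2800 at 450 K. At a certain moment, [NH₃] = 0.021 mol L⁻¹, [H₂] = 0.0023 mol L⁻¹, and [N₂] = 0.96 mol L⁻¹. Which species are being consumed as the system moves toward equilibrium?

Q = [NH₃]² / ([N₂]·[H₂]³) = (0.021)² / ((0.96)·(0.0023)³) = 38000
Q = 38000 > Keq = 2800: net reverse reaction.

NH₃ (products)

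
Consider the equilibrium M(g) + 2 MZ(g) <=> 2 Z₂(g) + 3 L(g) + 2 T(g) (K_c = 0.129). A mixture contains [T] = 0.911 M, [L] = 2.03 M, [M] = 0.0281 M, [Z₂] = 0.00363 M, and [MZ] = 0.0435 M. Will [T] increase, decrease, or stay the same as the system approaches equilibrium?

Q_c = [Z₂]²·[L]³·[T]² / ([M]·[MZ]²) = (0.00363)²·(2.03)³·(0.911)² / ((0.0281)·(0.0435)²) = 1.72
Q_c = 1.72 > K_c = 0.129: net reverse reaction.
T is a product, so it decreases.

decrease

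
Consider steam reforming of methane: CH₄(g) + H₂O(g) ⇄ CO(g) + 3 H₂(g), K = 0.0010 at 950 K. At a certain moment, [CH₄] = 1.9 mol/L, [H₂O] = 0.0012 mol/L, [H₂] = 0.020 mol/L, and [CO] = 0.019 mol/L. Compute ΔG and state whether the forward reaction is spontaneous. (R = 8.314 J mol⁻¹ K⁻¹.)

Q = [CO]·[H₂]³ / ([CH₄]·[H₂O]) = (0.019)·(0.020)³ / ((1.9)·(0.0012)) = 6.67×10⁻⁵
ΔG = RT ln(Q/K) = (8.314 J mol⁻¹ K⁻¹)(950 K) × ln(6.67×10⁻⁵/0.0010)
   = (7.898 kJ/mol)(-2.708) = -21.4 kJ/mol
ΔG < 0, so the forward reaction is spontaneous (proceeds forward).

ΔG = -21.4 kJ/mol; the forward reaction is spontaneous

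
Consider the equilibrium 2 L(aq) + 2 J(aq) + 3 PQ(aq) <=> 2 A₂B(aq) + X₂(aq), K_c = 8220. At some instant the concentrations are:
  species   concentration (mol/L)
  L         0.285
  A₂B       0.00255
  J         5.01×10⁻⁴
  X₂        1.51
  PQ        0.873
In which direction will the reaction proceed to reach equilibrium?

Q_c = [A₂B]²·[X₂] / ([L]²·[J]²·[PQ]³) = (0.00255)²·(1.51) / ((0.285)²·(5.01×10⁻⁴)²·(0.873)³) = 724
Q_c = 724 < K_c = 8220, so the forward reaction proceeds.

forward (toward products)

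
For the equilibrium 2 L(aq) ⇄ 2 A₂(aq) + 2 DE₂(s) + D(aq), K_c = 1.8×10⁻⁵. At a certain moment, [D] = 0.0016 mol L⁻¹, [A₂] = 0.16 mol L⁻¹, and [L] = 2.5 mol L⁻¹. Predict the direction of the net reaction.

toward products

(DE₂ is a pure solid — omitted from Q_c.)
Q_c = [A₂]²·[D] / [L]² = (0.16)²·(0.0016) / (2.5)² = 6.6×10⁻⁶
Q_c = 6.6×10⁻⁶ < K_c = 1.8×10⁻⁵, so the forward reaction proceeds.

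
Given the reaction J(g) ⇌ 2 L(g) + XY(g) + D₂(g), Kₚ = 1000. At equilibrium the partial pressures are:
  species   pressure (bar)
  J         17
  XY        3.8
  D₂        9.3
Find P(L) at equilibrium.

At equilibrium, Kₚ = P(L)²·P(XY)·P(D₂) / P(J) = 1000.
(P(L))²·(3.8)·(9.3) / (17) = 1000
P(L)² = 481 ⇒ P(L) = 22 bar

P(L) = 22 bar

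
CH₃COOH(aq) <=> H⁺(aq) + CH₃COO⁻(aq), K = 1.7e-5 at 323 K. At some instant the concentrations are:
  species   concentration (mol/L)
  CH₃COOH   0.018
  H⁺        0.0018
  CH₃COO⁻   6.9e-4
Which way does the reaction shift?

to the left

Q = [H⁺]·[CH₃COO⁻] / [CH₃COOH] = (0.0018)·(6.9e-4) / (0.018) = 6.9e-5
Q = 6.9e-5 > K = 1.7e-5, so the reverse reaction proceeds.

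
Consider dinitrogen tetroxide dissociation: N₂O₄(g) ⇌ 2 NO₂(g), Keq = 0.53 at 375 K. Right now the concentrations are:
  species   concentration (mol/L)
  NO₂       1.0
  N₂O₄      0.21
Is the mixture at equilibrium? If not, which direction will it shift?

Q = [NO₂]² / [N₂O₄] = (1.0)² / (0.21) = 4.8
Q = 4.8 > Keq = 0.53: net reverse reaction.

no; Q > K, reaction proceeds in reverse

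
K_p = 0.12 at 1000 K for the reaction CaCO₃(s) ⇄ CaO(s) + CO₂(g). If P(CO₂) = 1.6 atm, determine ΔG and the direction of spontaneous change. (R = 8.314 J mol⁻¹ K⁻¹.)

ΔG = 21.5 kJ/mol; the forward reaction is non-spontaneous

(CaCO₃, CaO are pure solids — omitted from Q_p.)
Q_p = P(CO₂) = 1.60
ΔG = RT ln(Q_p/K_p) = (8.314 J mol⁻¹ K⁻¹)(1000 K) × ln(1.60/0.12)
   = (8.314 kJ/mol)(2.590) = 21.5 kJ/mol
ΔG > 0, so the forward reaction is non-spontaneous (proceeds in reverse).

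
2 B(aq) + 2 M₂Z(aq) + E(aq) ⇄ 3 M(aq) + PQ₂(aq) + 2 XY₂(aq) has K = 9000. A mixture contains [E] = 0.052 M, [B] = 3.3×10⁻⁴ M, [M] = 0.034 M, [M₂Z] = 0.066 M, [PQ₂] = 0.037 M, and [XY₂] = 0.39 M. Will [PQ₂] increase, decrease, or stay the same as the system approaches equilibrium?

stay the same

Q = [M]³·[PQ₂]·[XY₂]² / ([B]²·[M₂Z]²·[E]) = (0.034)³·(0.037)·(0.39)² / ((3.3×10⁻⁴)²·(0.066)²·(0.052)) = 9000
Q = 9000 = K; the system is at equilibrium.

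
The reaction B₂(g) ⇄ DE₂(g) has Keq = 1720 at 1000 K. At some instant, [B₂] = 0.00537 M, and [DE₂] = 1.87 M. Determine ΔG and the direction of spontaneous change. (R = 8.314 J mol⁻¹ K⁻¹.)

ΔG = -13.3 kJ/mol; the forward reaction is spontaneous

Q = [DE₂] / [B₂] = (1.87) / (0.00537) = 348
ΔG = RT ln(Q/Keq) = (8.314 J mol⁻¹ K⁻¹)(1000 K) × ln(348/1720)
   = (8.314 kJ/mol)(-1.598) = -13.3 kJ/mol
ΔG < 0, so the forward reaction is spontaneous (proceeds forward).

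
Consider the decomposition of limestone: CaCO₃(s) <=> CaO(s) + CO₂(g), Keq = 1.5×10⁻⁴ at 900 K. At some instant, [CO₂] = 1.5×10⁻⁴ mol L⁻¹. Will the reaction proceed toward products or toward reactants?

(CaCO₃, CaO are pure solids — omitted from Q.)
Q = [CO₂] = 1.5×10⁻⁴
Q = 1.5×10⁻⁴ = Keq, so the system is already at equilibrium.

no net change (already at equilibrium)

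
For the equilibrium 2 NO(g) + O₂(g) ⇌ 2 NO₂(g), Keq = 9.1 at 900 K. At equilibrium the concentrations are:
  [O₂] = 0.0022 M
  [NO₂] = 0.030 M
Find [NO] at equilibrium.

At equilibrium, Keq = [NO₂]² / ([NO]²·[O₂]) = 9.1.
(0.030)² / (([NO])²·(0.0022)) = 9.1
[NO]² = 0.0450 ⇒ [NO] = 0.21 M

[NO] = 0.21 M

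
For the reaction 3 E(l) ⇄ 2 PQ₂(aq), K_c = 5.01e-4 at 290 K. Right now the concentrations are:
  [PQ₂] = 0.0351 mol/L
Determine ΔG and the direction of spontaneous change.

ΔG = 2.17 kJ/mol; the forward reaction is non-spontaneous

(E is a pure liquid — omitted from Q_c.)
Q_c = [PQ₂]² = (0.0351)² = 0.00123
ΔG = RT ln(Q_c/K_c) = (8.314 J mol⁻¹ K⁻¹)(290 K) × ln(0.00123/5.01e-4)
   = (2.411 kJ/mol)(0.8982) = 2.17 kJ/mol
ΔG > 0, so the forward reaction is non-spontaneous (proceeds in reverse).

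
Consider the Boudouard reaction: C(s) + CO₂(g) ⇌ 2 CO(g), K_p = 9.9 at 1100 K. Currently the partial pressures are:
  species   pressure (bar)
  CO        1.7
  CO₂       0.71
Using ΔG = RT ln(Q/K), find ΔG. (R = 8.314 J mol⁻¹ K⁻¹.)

(C is a pure solid — omitted from Q_p.)
Q_p = P(CO)² / P(CO₂) = (1.7)² / (0.71) = 4.07
ΔG = RT ln(Q_p/K_p) = (8.314 J mol⁻¹ K⁻¹)(1100 K) × ln(4.07/9.9)
   = (9.145 kJ/mol)(-0.8889) = -8.13 kJ/mol
ΔG < 0, so the forward reaction is spontaneous (proceeds forward).

ΔG = -8.13 kJ/mol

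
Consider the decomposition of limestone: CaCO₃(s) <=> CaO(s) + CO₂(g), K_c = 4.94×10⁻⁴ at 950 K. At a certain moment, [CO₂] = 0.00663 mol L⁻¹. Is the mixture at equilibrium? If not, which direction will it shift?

(CaCO₃, CaO are pure solids — omitted from Q_c.)
Q_c = [CO₂] = 0.00663
Q_c = 0.00663 > K_c = 4.94×10⁻⁴: net reverse reaction.

no; Q > K, reaction proceeds in reverse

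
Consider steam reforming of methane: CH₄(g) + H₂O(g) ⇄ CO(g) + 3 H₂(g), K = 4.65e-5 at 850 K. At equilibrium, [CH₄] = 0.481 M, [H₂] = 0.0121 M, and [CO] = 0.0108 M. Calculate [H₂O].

[H₂O] = 8.55e-4 M

At equilibrium, K = [CO]·[H₂]³ / ([CH₄]·[H₂O]) = 4.65e-5.
(0.0108)·(0.0121)³ / ((0.481)·([H₂O])) = 4.65e-5
[H₂O] = 8.55e-4 M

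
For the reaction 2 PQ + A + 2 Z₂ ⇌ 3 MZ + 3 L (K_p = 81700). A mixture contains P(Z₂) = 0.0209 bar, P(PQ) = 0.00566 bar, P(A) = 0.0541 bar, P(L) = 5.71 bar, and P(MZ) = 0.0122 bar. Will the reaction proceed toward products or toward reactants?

reverse (toward reactants)

Q_p = P(MZ)³·P(L)³ / (P(PQ)²·P(A)·P(Z₂)²) = (0.0122)³·(5.71)³ / ((0.00566)²·(0.0541)·(0.0209)²) = 4.47×10⁵
Q_p = 4.47×10⁵ > K_p = 81700, so the reverse reaction proceeds.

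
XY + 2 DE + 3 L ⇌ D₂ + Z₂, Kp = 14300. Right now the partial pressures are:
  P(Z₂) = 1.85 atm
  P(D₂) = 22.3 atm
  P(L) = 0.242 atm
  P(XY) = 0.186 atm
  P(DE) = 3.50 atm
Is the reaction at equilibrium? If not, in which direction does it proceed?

Qp = P(D₂)·P(Z₂) / (P(XY)·P(DE)²·P(L)³) = (22.3)·(1.85) / ((0.186)·(3.50)²·(0.242)³) = 1280
Qp = 1280 < Kp = 14300, so the forward reaction proceeds.

in the forward direction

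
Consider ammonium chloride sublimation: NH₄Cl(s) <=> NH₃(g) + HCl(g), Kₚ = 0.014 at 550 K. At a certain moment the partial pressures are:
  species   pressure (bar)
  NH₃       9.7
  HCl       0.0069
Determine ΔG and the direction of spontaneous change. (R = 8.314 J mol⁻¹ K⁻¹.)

ΔG = 7.15 kJ/mol; the forward reaction is non-spontaneous

(NH₄Cl is a pure solid — omitted from Qₚ.)
Qₚ = P(NH₃)·P(HCl) = (9.7)·(0.0069) = 0.0669
ΔG = RT ln(Qₚ/Kₚ) = (8.314 J mol⁻¹ K⁻¹)(550 K) × ln(0.0669/0.014)
   = (4.573 kJ/mol)(1.564) = 7.15 kJ/mol
ΔG > 0, so the forward reaction is non-spontaneous (proceeds in reverse).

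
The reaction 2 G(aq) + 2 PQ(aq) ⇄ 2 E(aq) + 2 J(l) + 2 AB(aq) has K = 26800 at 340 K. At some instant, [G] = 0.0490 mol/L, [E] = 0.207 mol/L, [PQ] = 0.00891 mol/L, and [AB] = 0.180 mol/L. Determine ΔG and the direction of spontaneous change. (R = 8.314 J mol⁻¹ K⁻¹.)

ΔG = -3.68 kJ/mol; the forward reaction is spontaneous

(J is a pure liquid — omitted from Q.)
Q = [E]²·[AB]² / ([G]²·[PQ]²) = (0.207)²·(0.180)² / ((0.0490)²·(0.00891)²) = 7280
ΔG = RT ln(Q/K) = (8.314 J mol⁻¹ K⁻¹)(340 K) × ln(7280/26800)
   = (2.827 kJ/mol)(-1.303) = -3.68 kJ/mol
ΔG < 0, so the forward reaction is spontaneous (proceeds forward).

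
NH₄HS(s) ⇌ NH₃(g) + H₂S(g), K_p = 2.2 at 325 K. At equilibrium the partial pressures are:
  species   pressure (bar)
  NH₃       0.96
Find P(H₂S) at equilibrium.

(NH₄HS is a pure solid — omitted from K_p.)
At equilibrium, K_p = P(NH₃)·P(H₂S) = 2.2.
(0.96)·(P(H₂S)) = 2.2
P(H₂S) = 2.29 = 2.3 bar

P(H₂S) = 2.3 bar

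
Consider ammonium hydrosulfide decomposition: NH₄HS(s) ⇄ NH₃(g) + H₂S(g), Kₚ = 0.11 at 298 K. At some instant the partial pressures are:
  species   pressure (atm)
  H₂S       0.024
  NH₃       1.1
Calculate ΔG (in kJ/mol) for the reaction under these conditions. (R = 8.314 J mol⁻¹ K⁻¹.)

ΔG = -3.54 kJ/mol

(NH₄HS is a pure solid — omitted from Qₚ.)
Qₚ = P(NH₃)·P(H₂S) = (1.1)·(0.024) = 0.0264
ΔG = RT ln(Qₚ/Kₚ) = (8.314 J mol⁻¹ K⁻¹)(298 K) × ln(0.0264/0.11)
   = (2.478 kJ/mol)(-1.427) = -3.54 kJ/mol
ΔG < 0, so the forward reaction is spontaneous (proceeds forward).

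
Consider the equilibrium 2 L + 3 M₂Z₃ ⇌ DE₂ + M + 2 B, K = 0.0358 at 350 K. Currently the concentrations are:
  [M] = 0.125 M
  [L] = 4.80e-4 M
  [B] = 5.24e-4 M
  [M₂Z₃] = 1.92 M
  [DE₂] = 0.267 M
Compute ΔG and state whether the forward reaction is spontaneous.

Q = [DE₂]·[M]·[B]² / ([L]²·[M₂Z₃]³) = (0.267)·(0.125)·(5.24e-4)² / ((4.80e-4)²·(1.92)³) = 0.00562
ΔG = RT ln(Q/K) = (8.314 J mol⁻¹ K⁻¹)(350 K) × ln(0.00562/0.0358)
   = (2.910 kJ/mol)(-1.852) = -5.39 kJ/mol
ΔG < 0, so the forward reaction is spontaneous (proceeds forward).

ΔG = -5.39 kJ/mol; the forward reaction is spontaneous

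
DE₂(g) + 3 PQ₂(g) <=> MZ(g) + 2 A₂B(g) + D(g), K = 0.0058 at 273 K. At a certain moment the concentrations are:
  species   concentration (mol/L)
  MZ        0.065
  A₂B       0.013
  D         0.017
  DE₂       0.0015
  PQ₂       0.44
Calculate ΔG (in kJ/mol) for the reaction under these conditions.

ΔG = -3.13 kJ/mol

Q = [MZ]·[A₂B]²·[D] / ([DE₂]·[PQ₂]³) = (0.065)·(0.013)²·(0.017) / ((0.0015)·(0.44)³) = 0.00146
ΔG = RT ln(Q/K) = (8.314 J mol⁻¹ K⁻¹)(273 K) × ln(0.00146/0.0058)
   = (2.270 kJ/mol)(-1.379) = -3.13 kJ/mol
ΔG < 0, so the forward reaction is spontaneous (proceeds forward).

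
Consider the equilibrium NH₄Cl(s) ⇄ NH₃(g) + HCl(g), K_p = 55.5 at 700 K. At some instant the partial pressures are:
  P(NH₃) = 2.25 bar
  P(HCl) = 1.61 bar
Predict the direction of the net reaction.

(NH₄Cl is a pure solid — omitted from Q_p.)
Q_p = P(NH₃)·P(HCl) = (2.25)·(1.61) = 3.62
Q_p = 3.62 < K_p = 55.5, so the forward reaction proceeds.

to the right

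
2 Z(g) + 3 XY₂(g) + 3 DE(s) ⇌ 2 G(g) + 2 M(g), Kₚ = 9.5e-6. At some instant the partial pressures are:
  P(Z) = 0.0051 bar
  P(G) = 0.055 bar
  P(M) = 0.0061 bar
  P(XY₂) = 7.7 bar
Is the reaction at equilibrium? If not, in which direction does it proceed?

no net change (already at equilibrium)

(DE is a pure solid — omitted from Qₚ.)
Qₚ = P(G)²·P(M)² / (P(Z)²·P(XY₂)³) = (0.055)²·(0.0061)² / ((0.0051)²·(7.7)³) = 9.5e-6
Qₚ = 9.5e-6 = Kₚ, so the system is already at equilibrium.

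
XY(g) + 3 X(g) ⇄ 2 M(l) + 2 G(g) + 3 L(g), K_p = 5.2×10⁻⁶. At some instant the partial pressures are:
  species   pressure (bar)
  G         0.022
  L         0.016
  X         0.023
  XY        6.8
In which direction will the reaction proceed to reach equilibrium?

in the reverse direction

(M is a pure liquid — omitted from Q_p.)
Q_p = P(G)²·P(L)³ / (P(XY)·P(X)³) = (0.022)²·(0.016)³ / ((6.8)·(0.023)³) = 2.4×10⁻⁵
Q_p = 2.4×10⁻⁵ > K_p = 5.2×10⁻⁶, so the reverse reaction proceeds.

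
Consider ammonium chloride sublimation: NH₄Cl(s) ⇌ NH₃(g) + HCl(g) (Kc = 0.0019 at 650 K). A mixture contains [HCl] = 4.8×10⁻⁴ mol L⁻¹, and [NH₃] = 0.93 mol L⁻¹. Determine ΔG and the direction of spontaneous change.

(NH₄Cl is a pure solid — omitted from Qc.)
Qc = [NH₃]·[HCl] = (0.93)·(4.8×10⁻⁴) = 4.46×10⁻⁴
ΔG = RT ln(Qc/Kc) = (8.314 J mol⁻¹ K⁻¹)(650 K) × ln(4.46×10⁻⁴/0.0019)
   = (5.404 kJ/mol)(-1.449) = -7.83 kJ/mol
ΔG < 0, so the forward reaction is spontaneous (proceeds forward).

ΔG = -7.83 kJ/mol; the forward reaction is spontaneous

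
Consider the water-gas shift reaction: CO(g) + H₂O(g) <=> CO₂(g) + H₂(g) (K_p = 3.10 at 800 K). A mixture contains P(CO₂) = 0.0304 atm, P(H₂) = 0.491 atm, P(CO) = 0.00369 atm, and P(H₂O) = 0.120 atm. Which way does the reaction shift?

Q_p = P(CO₂)·P(H₂) / (P(CO)·P(H₂O)) = (0.0304)·(0.491) / ((0.00369)·(0.120)) = 33.7
Q_p = 33.7 > K_p = 3.10, so the reverse reaction proceeds.

toward reactants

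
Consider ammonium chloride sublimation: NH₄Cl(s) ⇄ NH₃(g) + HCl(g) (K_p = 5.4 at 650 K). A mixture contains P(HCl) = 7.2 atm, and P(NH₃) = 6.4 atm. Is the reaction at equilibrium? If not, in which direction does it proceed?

(NH₄Cl is a pure solid — omitted from Q_p.)
Q_p = P(NH₃)·P(HCl) = (6.4)·(7.2) = 46
Q_p = 46 > K_p = 5.4, so the reverse reaction proceeds.

in the reverse direction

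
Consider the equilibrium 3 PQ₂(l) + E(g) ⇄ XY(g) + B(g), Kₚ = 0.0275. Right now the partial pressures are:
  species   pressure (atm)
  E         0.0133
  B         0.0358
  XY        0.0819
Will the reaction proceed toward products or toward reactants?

(PQ₂ is a pure liquid — omitted from Qₚ.)
Qₚ = P(XY)·P(B) / P(E) = (0.0819)·(0.0358) / (0.0133) = 0.220
Qₚ = 0.220 > Kₚ = 0.0275, so the reverse reaction proceeds.

to the left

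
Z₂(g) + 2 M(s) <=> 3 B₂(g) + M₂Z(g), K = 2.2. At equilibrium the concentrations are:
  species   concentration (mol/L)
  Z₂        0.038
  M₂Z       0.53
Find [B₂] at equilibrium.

[B₂] = 0.54 mol/L

(M is a pure solid — omitted from K.)
At equilibrium, K = [B₂]³·[M₂Z] / [Z₂] = 2.2.
([B₂])³·(0.53) / (0.038) = 2.2
[B₂]³ = 0.158 ⇒ [B₂] = 0.54 mol/L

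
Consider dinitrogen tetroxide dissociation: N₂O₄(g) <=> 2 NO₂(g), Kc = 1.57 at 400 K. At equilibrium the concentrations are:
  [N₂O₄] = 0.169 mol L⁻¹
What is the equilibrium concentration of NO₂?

At equilibrium, Kc = [NO₂]² / [N₂O₄] = 1.57.
([NO₂])² / (0.169) = 1.57
[NO₂]² = 0.265 ⇒ [NO₂] = 0.515 mol L⁻¹

[NO₂] = 0.515 mol L⁻¹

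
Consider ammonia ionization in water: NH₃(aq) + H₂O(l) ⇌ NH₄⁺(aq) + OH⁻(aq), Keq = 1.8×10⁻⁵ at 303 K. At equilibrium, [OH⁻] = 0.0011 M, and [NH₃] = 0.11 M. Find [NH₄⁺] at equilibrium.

(H₂O is a pure liquid — omitted from Keq.)
At equilibrium, Keq = [NH₄⁺]·[OH⁻] / [NH₃] = 1.8×10⁻⁵.
([NH₄⁺])·(0.0011) / (0.11) = 1.8×10⁻⁵
[NH₄⁺] = 0.00180 = 0.0018 M

[NH₄⁺] = 0.0018 M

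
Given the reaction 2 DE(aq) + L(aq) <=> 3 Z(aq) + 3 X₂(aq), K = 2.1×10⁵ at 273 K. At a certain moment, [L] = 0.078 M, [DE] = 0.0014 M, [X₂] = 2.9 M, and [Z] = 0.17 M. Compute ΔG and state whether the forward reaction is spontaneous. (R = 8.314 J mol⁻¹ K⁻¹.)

Q = [Z]³·[X₂]³ / ([DE]²·[L]) = (0.17)³·(2.9)³ / ((0.0014)²·(0.078)) = 7.84×10⁵
ΔG = RT ln(Q/K) = (8.314 J mol⁻¹ K⁻¹)(273 K) × ln(7.84×10⁵/2.1×10⁵)
   = (2.270 kJ/mol)(1.317) = 2.99 kJ/mol
ΔG > 0, so the forward reaction is non-spontaneous (proceeds in reverse).

ΔG = 2.99 kJ/mol; the forward reaction is non-spontaneous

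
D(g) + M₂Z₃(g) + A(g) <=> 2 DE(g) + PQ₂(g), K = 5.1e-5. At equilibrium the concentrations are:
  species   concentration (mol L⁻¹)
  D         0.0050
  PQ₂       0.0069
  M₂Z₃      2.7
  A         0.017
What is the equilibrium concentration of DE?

At equilibrium, K = [DE]²·[PQ₂] / ([D]·[M₂Z₃]·[A]) = 5.1e-5.
([DE])²·(0.0069) / ((0.0050)·(2.7)·(0.017)) = 5.1e-5
[DE]² = 1.70e-6 ⇒ [DE] = 0.0013 mol L⁻¹

[DE] = 0.0013 mol L⁻¹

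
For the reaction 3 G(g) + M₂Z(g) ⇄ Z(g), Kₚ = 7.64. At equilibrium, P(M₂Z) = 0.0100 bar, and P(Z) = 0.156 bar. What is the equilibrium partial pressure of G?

At equilibrium, Kₚ = P(Z) / (P(G)³·P(M₂Z)) = 7.64.
(0.156) / ((P(G))³·(0.0100)) = 7.64
P(G)³ = 2.04 ⇒ P(G) = 1.27 bar

P(G) = 1.27 bar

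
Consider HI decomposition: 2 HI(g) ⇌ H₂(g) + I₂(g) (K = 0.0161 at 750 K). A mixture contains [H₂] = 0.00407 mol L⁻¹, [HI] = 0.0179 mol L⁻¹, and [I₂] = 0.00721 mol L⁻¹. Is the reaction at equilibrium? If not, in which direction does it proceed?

Q = [H₂]·[I₂] / [HI]² = (0.00407)·(0.00721) / (0.0179)² = 0.0916
Q = 0.0916 > K = 0.0161, so the reverse reaction proceeds.

toward reactants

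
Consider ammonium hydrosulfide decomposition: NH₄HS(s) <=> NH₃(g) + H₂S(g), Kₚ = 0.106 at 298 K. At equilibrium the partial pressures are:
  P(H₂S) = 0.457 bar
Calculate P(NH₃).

P(NH₃) = 0.232 bar

(NH₄HS is a pure solid — omitted from Kₚ.)
At equilibrium, Kₚ = P(NH₃)·P(H₂S) = 0.106.
(P(NH₃))·(0.457) = 0.106
P(NH₃) = 0.232 bar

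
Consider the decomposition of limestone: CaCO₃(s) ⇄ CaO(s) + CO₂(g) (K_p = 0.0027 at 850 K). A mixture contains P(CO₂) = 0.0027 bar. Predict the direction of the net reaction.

(CaCO₃, CaO are pure solids — omitted from Q_p.)
Q_p = P(CO₂) = 0.0027
Q_p = 0.0027 = K_p, so the system is already at equilibrium.

neither direction; the system is at equilibrium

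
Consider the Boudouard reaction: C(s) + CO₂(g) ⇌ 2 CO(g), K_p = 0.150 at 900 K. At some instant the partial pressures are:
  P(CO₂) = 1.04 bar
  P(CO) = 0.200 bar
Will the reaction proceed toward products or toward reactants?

to the right

(C is a pure solid — omitted from Q_p.)
Q_p = P(CO)² / P(CO₂) = (0.200)² / (1.04) = 0.0385
Q_p = 0.0385 < K_p = 0.150, so the forward reaction proceeds.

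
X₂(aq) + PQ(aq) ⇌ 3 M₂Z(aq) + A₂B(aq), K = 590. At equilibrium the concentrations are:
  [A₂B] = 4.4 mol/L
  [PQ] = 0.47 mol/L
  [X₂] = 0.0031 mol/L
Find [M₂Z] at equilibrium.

[M₂Z] = 0.58 mol/L

At equilibrium, K = [M₂Z]³·[A₂B] / ([X₂]·[PQ]) = 590.
([M₂Z])³·(4.4) / ((0.0031)·(0.47)) = 590
[M₂Z]³ = 0.195 ⇒ [M₂Z] = 0.58 mol/L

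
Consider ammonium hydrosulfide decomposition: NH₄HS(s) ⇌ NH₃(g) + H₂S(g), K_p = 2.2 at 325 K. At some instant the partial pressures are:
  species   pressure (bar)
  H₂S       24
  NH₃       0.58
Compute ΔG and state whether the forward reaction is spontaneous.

(NH₄HS is a pure solid — omitted from Q_p.)
Q_p = P(NH₃)·P(H₂S) = (0.58)·(24) = 13.9
ΔG = RT ln(Q_p/K_p) = (8.314 J mol⁻¹ K⁻¹)(325 K) × ln(13.9/2.2)
   = (2.702 kJ/mol)(1.843) = 4.98 kJ/mol
ΔG > 0, so the forward reaction is non-spontaneous (proceeds in reverse).

ΔG = 4.98 kJ/mol; the forward reaction is non-spontaneous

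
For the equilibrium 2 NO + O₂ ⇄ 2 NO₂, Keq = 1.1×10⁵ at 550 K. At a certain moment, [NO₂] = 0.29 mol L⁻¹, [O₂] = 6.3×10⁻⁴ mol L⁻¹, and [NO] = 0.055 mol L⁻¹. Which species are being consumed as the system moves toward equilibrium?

Q = [NO₂]² / ([NO]²·[O₂]) = (0.29)² / ((0.055)²·(6.3×10⁻⁴)) = 44000
Q = 44000 < Keq = 1.1×10⁵: net forward reaction.

NO, O₂ (reactants)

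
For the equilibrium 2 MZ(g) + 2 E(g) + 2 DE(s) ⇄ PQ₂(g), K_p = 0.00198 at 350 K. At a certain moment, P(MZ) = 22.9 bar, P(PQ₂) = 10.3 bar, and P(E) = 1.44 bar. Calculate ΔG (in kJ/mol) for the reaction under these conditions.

ΔG = 4.55 kJ/mol

(DE is a pure solid — omitted from Q_p.)
Q_p = P(PQ₂) / (P(MZ)²·P(E)²) = (10.3) / ((22.9)²·(1.44)²) = 0.00947
ΔG = RT ln(Q_p/K_p) = (8.314 J mol⁻¹ K⁻¹)(350 K) × ln(0.00947/0.00198)
   = (2.910 kJ/mol)(1.565) = 4.55 kJ/mol
ΔG > 0, so the forward reaction is non-spontaneous (proceeds in reverse).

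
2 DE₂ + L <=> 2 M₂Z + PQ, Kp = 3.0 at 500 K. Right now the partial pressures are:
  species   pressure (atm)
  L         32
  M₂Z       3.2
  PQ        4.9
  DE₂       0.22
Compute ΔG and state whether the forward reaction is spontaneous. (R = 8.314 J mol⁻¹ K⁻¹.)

ΔG = 9.89 kJ/mol; the forward reaction is non-spontaneous

Qp = P(M₂Z)²·P(PQ) / (P(DE₂)²·P(L)) = (3.2)²·(4.9) / ((0.22)²·(32)) = 32.4
ΔG = RT ln(Qp/Kp) = (8.314 J mol⁻¹ K⁻¹)(500 K) × ln(32.4/3.0)
   = (4.157 kJ/mol)(2.380) = 9.89 kJ/mol
ΔG > 0, so the forward reaction is non-spontaneous (proceeds in reverse).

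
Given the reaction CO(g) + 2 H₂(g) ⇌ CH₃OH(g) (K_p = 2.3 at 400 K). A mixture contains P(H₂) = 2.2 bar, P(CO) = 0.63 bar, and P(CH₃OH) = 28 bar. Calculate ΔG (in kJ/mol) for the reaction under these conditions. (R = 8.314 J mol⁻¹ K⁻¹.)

Q_p = P(CH₃OH) / (P(CO)·P(H₂)²) = (28) / ((0.63)·(2.2)²) = 9.18
ΔG = RT ln(Q_p/K_p) = (8.314 J mol⁻¹ K⁻¹)(400 K) × ln(9.18/2.3)
   = (3.326 kJ/mol)(1.384) = 4.60 kJ/mol
ΔG > 0, so the forward reaction is non-spontaneous (proceeds in reverse).

ΔG = 4.60 kJ/mol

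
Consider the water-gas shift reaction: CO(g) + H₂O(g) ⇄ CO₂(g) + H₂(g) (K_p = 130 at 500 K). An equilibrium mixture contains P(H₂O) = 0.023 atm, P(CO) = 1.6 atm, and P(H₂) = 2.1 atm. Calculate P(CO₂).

P(CO₂) = 2.3 atm

At equilibrium, K_p = P(CO₂)·P(H₂) / (P(CO)·P(H₂O)) = 130.
(P(CO₂))·(2.1) / ((1.6)·(0.023)) = 130
P(CO₂) = 2.28 = 2.3 atm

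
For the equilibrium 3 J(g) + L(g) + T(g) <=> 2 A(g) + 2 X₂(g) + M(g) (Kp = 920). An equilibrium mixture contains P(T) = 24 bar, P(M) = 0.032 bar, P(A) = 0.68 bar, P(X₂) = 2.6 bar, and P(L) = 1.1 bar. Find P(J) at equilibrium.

At equilibrium, Kp = P(A)²·P(X₂)²·P(M) / (P(J)³·P(L)·P(T)) = 920.
(0.68)²·(2.6)²·(0.032) / ((P(J))³·(1.1)·(24)) = 920
P(J)³ = 4.12×10⁻⁶ ⇒ P(J) = 0.016 bar

P(J) = 0.016 bar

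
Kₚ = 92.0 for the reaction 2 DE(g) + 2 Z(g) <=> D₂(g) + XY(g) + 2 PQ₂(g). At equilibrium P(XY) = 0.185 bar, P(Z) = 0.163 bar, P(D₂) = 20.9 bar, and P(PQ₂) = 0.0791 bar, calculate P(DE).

At equilibrium, Kₚ = P(D₂)·P(XY)·P(PQ₂)² / (P(DE)²·P(Z)²) = 92.0.
(20.9)·(0.185)·(0.0791)² / ((P(DE))²·(0.163)²) = 92.0
P(DE)² = 0.00990 ⇒ P(DE) = 0.0995 bar

P(DE) = 0.0995 bar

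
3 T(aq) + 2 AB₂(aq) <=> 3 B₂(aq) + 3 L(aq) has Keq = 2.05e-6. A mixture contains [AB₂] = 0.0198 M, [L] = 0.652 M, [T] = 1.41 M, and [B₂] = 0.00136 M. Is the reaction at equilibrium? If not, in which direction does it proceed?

to the right

Q = [B₂]³·[L]³ / ([T]³·[AB₂]²) = (0.00136)³·(0.652)³ / ((1.41)³·(0.0198)²) = 6.34e-7
Q = 6.34e-7 < Keq = 2.05e-6, so the forward reaction proceeds.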